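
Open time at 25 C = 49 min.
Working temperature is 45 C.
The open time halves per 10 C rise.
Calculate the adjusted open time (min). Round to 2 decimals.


factor = 2^((45 - 25) / 10) = 4.0000
ot = 49 / 4.0000 = 12.25 min

12.25


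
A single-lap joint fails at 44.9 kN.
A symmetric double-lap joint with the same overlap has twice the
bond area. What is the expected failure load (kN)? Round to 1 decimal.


Double-lap load = 2 * 44.9 = 89.8 kN

89.8


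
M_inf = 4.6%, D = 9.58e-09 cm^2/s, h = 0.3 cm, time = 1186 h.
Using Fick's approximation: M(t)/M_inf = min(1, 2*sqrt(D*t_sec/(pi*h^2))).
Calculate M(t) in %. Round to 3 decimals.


t = 4269600 s
ratio = min(1, 2*sqrt(9.58e-09*4269600/(pi*0.0900)))
= 0.760694
M(t) = 4.6 * 0.760694 = 3.499%

3.499


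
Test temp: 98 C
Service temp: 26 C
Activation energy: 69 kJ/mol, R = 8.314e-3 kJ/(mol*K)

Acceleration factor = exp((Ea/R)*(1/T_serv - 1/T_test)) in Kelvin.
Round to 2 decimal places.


AF = exp((69/0.008314)*(1/299.15 - 1/371.15))
= 217.43

217.43


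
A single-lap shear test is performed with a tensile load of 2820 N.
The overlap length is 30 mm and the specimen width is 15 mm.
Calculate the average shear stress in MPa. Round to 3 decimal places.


Shear stress = F / (overlap * width)
= 2820 / (30 * 15)
= 2820 / 450
= 6.267 MPa

6.267


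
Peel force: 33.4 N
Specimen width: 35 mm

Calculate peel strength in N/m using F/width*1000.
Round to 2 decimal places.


Peel strength = 33.4 / 35 * 1000 = 954.29 N/m

954.29


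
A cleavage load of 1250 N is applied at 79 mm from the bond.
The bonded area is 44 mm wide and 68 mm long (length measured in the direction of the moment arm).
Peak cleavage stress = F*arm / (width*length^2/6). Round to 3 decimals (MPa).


Moment = 1250 * 79 = 98750 N*mm
Section modulus = 44 * 4624 / 6 = 203456 / 6 mm^3
Stress = 98750 / (203456 / 6) = 592500 / 203456
= 2.912 MPa

2.912


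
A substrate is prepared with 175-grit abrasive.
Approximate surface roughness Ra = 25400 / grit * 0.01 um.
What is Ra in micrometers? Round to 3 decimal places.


Ra = 25400 / 175 * 0.01 = 1.451 um

1.451


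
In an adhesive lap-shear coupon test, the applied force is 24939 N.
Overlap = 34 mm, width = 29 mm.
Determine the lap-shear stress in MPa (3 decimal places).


stress = F / (overlap * width)
= 24939 / (34 * 29)
= 25.293 MPa

25.293


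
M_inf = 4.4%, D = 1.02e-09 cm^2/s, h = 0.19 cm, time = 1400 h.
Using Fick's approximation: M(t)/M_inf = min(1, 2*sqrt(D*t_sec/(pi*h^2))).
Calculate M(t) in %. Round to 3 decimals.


t = 5040000 s
ratio = min(1, 2*sqrt(1.02e-09*5040000/(pi*0.0361)))
= 0.425811
M(t) = 4.4 * 0.425811 = 1.874%

1.874


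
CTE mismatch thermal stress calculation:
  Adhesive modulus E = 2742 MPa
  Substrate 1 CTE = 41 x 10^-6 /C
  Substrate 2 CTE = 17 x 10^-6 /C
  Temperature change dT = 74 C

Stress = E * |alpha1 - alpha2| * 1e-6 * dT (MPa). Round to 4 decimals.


delta_alpha = |41 - 17| = 24 x 10^-6/C
Stress = 2742 * 24e-6 * 74
= 4.8698 MPa

4.8698


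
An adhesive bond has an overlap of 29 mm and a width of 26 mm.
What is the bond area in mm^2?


Bond area = overlap * width
= 29 * 26
= 754 mm^2

754


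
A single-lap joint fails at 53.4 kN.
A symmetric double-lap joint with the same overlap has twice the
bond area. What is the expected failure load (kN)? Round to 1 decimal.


Double-lap load = 2 * 53.4 = 106.8 kN

106.8


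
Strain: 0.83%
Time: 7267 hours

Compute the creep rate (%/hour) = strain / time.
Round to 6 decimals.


Creep rate = 0.83 / 7267
= 0.000114 %/h

0.000114


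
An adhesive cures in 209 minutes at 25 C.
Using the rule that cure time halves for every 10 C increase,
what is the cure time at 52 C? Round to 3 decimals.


Factor = 2^((52 - 25) / 10) = 6.4980
Cure time = 209 / 6.4980
= 32.164 minutes

32.164


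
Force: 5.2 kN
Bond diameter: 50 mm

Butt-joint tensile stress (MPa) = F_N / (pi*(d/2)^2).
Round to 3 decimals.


F_N = 5.2 * 1000 = 5200.0 N
A = pi*(25.0)^2 = 1963.4954 mm^2
stress = 5200.0 / 1963.4954 = 2.648 MPa

2.648


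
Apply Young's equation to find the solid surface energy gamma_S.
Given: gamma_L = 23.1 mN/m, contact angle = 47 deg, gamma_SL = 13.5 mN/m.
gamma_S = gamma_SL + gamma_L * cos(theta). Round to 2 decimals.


theta_rad = 47 * pi/180 = 0.820305
gamma_S = 13.5 + 23.1 * cos(0.820305)
= 29.25 mN/m

29.25


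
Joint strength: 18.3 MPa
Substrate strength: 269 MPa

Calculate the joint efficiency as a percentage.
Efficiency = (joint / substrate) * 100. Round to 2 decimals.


Efficiency = (18.3 / 269) * 100 = 6.80%

6.80


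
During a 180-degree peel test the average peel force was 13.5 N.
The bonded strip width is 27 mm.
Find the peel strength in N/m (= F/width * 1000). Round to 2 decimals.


Peel strength = F/width * 1000
= 13.5 / 27 * 1000
= 500.00 N/m

500.00


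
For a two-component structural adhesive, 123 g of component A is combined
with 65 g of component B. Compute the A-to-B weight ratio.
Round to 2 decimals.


Weight ratio A:B = 123 / 65
= 1.89

1.89


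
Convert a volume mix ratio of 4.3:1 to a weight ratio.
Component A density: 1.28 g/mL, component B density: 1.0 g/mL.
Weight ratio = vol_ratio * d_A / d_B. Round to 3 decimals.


= 4.3 * 1.28 / 1.0 = 5.504

5.504


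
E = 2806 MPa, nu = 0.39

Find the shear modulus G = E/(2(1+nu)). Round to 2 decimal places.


G = 2806 / (2 * 1.39)
= 1009.35 MPa

1009.35


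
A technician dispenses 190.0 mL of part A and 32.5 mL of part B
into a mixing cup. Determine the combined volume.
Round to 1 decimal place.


Combined volume = 190.0 + 32.5
= 222.5 mL

222.5


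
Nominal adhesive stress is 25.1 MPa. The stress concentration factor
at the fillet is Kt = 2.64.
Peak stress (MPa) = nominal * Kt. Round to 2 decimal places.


Peak = 25.1 * 2.64 = 66.26 MPa

66.26


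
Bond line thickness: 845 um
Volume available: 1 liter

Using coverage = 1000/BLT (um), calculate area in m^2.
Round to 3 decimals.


1 L = 1e6 mm^3, thickness = 845 um = 0.845 mm
Area = 1e6 / 0.845 mm^2 = (1e6 / 0.845) / 1e6 m^2 = 1000 / 845 m^2
= 1.183 m^2

1.183


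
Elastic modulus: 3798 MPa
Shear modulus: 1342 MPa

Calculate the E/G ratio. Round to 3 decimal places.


E / G = 3798 / 1342 = 2.830

2.830


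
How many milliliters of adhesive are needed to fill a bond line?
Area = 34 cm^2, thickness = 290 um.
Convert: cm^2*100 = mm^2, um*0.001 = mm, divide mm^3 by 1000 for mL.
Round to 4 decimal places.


= (34 * 100) * (290 * 0.001) / 1000
= 0.9860 mL

0.9860


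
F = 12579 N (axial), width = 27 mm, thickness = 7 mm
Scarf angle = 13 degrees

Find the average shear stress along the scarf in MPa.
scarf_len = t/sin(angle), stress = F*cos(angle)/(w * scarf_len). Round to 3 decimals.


scarf_len = 7/sin(13 deg) = 31.1179
cos(13 deg) = 0.974370
stress = 12579*0.974370/(27*31.1179) = 14.588 MPa

14.588


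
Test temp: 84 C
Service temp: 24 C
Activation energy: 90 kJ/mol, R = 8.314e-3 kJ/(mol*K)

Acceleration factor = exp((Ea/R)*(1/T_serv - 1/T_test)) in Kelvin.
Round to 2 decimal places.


AF = exp((90/0.008314)*(1/297.15 - 1/357.15))
= 454.90

454.90


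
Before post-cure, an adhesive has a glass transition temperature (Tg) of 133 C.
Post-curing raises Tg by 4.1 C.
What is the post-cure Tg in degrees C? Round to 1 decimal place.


Tg_post = Tg_base + delta_Tg
= 133 + 4.1
= 137.1 C

137.1


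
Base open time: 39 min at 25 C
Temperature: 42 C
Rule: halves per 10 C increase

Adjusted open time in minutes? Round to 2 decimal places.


Acceleration = 2^((42-25)/10) = 3.2490
Open time = 39 / 3.2490 = 12.00 min

12.00


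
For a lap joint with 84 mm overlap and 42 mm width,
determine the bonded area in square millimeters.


Area = 84 * 42 = 3528 mm^2

3528


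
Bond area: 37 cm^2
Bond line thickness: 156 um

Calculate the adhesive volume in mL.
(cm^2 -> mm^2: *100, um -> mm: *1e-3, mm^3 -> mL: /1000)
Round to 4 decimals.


V = 37*100 * 156*1e-3 / 1000
= 0.5772 mL

0.5772


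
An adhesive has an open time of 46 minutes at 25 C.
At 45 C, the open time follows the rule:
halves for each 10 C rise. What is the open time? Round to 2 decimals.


Factor = 2^((45-25)/10) = 4.0000
Open time = 46 / 4.0000 = 11.50 min

11.50


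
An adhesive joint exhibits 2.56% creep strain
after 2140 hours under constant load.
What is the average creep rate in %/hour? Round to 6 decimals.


Creep rate = strain / time
= 2.56 / 2140
= 0.001196 %/h

0.001196


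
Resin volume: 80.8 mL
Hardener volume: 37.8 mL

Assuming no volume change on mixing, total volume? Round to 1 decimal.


V_total = 80.8 + 37.8 = 118.6 mL

118.6


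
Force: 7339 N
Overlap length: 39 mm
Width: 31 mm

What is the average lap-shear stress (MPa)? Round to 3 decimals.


Average shear stress = F / (overlap * width)
= 7339 / (39 * 31)
= 6.070 MPa

6.070


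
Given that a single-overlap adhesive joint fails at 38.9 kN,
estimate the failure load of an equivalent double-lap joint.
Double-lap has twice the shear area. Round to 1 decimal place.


Double-lap factor = 2
Expected load = 38.9 * 2 = 77.8 kN

77.8


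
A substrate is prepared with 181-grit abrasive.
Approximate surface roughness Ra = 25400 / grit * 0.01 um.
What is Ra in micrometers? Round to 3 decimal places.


Ra = 25400 / 181 * 0.01 = 1.403 um

1.403


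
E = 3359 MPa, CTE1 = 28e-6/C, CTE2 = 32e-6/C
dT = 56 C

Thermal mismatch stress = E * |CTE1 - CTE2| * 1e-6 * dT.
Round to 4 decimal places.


= 3359 * 4e-6 * 56
= 0.7524 MPa

0.7524


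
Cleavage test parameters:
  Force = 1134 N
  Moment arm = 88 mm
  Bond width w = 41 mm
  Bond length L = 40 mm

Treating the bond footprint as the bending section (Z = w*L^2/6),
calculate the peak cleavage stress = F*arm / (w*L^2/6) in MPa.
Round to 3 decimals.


M = 1134 * 88 = 99792 N*mm
Z = 41 * 40^2 / 6 = 65600 / 6 mm^3
sigma = M / Z = 6 * 99792 / 65600 = 598752 / 65600
= 9.127 MPa

9.127


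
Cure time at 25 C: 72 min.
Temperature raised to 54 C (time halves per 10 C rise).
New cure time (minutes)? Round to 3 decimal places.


Acceleration factor = 2^(29/10) = 7.4643
New time = 72 / 7.4643 = 9.646 min

9.646


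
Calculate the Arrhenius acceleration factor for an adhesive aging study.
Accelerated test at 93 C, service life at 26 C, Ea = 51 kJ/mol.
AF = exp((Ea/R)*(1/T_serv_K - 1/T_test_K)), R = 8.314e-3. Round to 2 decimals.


T_test = 366.15 K, T_serv = 299.15 K
Ea/R = 51 / 0.008314 = 6134.23
AF = exp(6134.23 * (1/299.15 - 1/366.15))
= 42.62

42.62


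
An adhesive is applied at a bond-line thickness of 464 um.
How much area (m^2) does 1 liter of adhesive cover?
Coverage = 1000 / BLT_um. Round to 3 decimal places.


Coverage = 1000 / 464 = 2.155 m^2

2.155


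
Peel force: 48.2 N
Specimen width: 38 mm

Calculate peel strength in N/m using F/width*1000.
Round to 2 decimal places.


Peel strength = 48.2 / 38 * 1000 = 1268.42 N/m

1268.42


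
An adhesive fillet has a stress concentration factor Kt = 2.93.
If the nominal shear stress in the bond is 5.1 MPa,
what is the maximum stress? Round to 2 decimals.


Max stress = 5.1 * 2.93 = 14.94 MPa

14.94


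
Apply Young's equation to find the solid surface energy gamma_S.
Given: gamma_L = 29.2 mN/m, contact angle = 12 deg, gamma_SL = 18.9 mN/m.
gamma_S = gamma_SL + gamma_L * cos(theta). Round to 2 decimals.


theta_rad = 12 * pi/180 = 0.209440
gamma_S = 18.9 + 29.2 * cos(0.209440)
= 47.46 mN/m

47.46


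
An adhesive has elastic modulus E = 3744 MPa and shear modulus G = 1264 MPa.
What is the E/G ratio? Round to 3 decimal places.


E/G = 3744 / 1264 = 2.962

2.962


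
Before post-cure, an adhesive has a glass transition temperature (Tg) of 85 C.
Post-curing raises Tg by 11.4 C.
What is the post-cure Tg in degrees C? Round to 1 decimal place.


Tg_post = Tg_base + delta_Tg
= 85 + 11.4
= 96.4 C

96.4


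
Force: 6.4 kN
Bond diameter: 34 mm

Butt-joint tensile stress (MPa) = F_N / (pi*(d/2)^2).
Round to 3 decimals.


F_N = 6.4 * 1000 = 6400.0 N
A = pi*(17.0)^2 = 907.9203 mm^2
stress = 6400.0 / 907.9203 = 7.049 MPa

7.049


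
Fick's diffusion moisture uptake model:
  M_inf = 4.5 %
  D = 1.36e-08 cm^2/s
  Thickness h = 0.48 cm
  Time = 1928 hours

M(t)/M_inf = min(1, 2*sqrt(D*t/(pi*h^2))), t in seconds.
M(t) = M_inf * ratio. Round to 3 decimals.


t_sec = 1928 * 3600 = 6940800
ratio = 2*sqrt(1.36e-08*6940800/(pi*0.48^2))
= min(1, 0.722251)
= 0.722251
M(t) = 4.5 * 0.722251 = 3.250 %

3.250


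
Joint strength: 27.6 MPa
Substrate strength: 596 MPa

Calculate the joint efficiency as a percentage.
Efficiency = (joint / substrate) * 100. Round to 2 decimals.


Efficiency = (27.6 / 596) * 100 = 4.63%

4.63


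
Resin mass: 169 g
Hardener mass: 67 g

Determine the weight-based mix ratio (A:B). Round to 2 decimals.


Ratio = 169 / 67 = 2.52

2.52


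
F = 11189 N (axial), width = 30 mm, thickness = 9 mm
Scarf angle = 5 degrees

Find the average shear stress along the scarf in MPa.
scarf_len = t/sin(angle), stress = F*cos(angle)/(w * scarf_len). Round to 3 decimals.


scarf_len = 9/sin(5 deg) = 103.2634
cos(5 deg) = 0.996195
stress = 11189*0.996195/(30*103.2634) = 3.598 MPa

3.598


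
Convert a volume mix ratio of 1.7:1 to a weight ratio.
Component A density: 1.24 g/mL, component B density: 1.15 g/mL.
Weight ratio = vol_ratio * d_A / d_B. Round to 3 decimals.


= 1.7 * 1.24 / 1.15 = 1.833

1.833


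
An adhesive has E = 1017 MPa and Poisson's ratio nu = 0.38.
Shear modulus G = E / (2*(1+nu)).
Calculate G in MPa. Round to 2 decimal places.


G = 1017 / (2*(1+0.38))
= 1017 / 2.76
= 368.48 MPa

368.48


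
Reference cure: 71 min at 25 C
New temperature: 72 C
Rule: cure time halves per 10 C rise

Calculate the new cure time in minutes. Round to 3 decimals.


factor = 2^((72-25)/10) = 25.9921
t_new = 71 / 25.9921 = 2.732 min

2.732


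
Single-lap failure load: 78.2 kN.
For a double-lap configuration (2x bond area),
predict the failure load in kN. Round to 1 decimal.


Failure load = 78.2 * 2 = 156.4 kN

156.4


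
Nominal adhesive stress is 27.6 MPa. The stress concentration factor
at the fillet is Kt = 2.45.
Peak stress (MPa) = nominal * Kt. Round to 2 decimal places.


Peak = 27.6 * 2.45 = 67.62 MPa

67.62


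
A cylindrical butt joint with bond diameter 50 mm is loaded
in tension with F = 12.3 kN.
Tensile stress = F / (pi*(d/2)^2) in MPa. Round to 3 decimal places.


Area = pi * (50/2)^2 = 1963.4954 mm^2
Stress = 12.3*1000 / 1963.4954
= 6.264 MPa

6.264


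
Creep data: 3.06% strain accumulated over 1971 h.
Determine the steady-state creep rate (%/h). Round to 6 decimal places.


Rate = 3.06 / 1971 = 0.001553 %/h

0.001553


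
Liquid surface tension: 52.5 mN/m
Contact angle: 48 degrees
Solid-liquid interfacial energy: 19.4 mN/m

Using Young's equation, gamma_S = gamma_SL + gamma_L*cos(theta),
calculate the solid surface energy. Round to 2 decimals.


gamma_S = 19.4 + 52.5 * cos(48)
= 54.53 mN/m

54.53


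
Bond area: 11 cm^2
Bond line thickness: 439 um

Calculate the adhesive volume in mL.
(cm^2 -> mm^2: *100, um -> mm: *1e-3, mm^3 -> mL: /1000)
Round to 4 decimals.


V = 11*100 * 439*1e-3 / 1000
= 0.4829 mL

0.4829


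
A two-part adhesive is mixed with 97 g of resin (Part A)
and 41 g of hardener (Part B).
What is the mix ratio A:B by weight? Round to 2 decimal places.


Mix ratio = mass_A / mass_B
= 97 / 41
= 2.37

2.37


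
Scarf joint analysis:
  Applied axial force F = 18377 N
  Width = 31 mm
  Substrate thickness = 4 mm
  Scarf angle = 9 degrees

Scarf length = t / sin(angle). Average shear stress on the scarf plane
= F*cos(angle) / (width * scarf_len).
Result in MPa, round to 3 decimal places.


Scarf length = 4 / sin(9 deg) = 25.5698 mm
cos(9 deg) = 0.987688
Shear = 18377 * 0.987688 / (31 * 25.5698)
= 22.898 MPa

22.898


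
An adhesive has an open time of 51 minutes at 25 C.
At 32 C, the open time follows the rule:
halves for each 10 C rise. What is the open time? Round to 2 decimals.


Factor = 2^((32-25)/10) = 1.6245
Open time = 51 / 1.6245 = 31.39 min

31.39


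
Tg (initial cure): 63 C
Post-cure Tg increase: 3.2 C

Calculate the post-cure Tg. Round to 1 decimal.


Post-cure Tg = 63 + 3.2 = 66.2 C

66.2


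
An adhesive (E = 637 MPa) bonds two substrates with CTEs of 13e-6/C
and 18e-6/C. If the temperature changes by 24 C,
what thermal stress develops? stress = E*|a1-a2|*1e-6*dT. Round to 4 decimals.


Stress = 637 * |13 - 18| * 1e-6 * 24
= 0.0764 MPa

0.0764


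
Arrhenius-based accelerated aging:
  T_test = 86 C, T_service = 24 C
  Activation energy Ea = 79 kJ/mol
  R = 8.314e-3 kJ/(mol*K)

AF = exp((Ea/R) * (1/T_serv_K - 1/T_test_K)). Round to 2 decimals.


T_test_K = 359.15, T_serv_K = 297.15
AF = exp((79/8.314e-3) * (1/297.15 - 1/359.15))
= 249.69

249.69


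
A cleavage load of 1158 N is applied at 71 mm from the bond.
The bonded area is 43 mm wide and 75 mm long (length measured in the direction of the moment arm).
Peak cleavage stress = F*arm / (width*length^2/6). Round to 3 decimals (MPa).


Moment = 1158 * 71 = 82218 N*mm
Section modulus = 43 * 5625 / 6 = 241875 / 6 mm^3
Stress = 82218 / (241875 / 6) = 493308 / 241875
= 2.040 MPa

2.040


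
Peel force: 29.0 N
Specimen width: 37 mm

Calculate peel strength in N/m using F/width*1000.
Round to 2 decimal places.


Peel strength = 29.0 / 37 * 1000 = 783.78 N/m

783.78


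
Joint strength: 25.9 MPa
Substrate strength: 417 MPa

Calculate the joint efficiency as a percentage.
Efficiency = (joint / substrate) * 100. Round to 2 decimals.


Efficiency = (25.9 / 417) * 100 = 6.21%

6.21


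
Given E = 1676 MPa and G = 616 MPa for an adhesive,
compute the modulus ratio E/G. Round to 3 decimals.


E/G ratio = 1676 / 616 = 2.721

2.721


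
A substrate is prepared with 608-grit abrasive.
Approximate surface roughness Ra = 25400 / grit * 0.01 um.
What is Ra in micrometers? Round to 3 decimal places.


Ra = 25400 / 608 * 0.01 = 0.418 um

0.418


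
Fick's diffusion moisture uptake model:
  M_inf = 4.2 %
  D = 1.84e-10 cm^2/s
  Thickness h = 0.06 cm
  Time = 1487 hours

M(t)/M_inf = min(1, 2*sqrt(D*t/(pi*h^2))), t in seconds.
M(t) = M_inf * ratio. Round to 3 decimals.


t_sec = 1487 * 3600 = 5353200
ratio = 2*sqrt(1.84e-10*5353200/(pi*0.06^2))
= min(1, 0.590228)
= 0.590228
M(t) = 4.2 * 0.590228 = 2.479 %

2.479


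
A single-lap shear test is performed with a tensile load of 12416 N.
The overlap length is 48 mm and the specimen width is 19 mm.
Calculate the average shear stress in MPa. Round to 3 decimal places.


Shear stress = F / (overlap * width)
= 12416 / (48 * 19)
= 12416 / 912
= 13.614 MPa

13.614


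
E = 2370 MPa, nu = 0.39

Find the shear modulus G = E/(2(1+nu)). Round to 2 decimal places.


G = 2370 / (2 * 1.39)
= 852.52 MPa

852.52


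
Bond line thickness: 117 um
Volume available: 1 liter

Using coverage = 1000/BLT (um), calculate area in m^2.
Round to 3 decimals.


1 L = 1e6 mm^3, thickness = 117 um = 0.117 mm
Area = 1e6 / 0.117 mm^2 = (1e6 / 0.117) / 1e6 m^2 = 1000 / 117 m^2
= 8.547 m^2

8.547


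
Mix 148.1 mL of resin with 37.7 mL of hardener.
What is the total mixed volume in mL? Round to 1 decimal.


Total = 148.1 + 37.7 = 185.8 mL

185.8


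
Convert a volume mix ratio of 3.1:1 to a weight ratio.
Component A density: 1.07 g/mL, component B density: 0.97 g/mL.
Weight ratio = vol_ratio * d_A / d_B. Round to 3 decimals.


= 3.1 * 1.07 / 0.97 = 3.420

3.420


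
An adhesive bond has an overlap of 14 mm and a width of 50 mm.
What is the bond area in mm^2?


Bond area = overlap * width
= 14 * 50
= 700 mm^2

700


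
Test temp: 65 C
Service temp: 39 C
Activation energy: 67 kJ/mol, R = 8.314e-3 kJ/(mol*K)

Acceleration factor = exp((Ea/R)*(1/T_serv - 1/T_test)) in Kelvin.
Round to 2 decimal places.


AF = exp((67/0.008314)*(1/312.15 - 1/338.15))
= 7.28

7.28


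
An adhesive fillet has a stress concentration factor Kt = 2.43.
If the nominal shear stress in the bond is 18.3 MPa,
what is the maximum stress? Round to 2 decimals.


Max stress = 18.3 * 2.43 = 44.47 MPa

44.47


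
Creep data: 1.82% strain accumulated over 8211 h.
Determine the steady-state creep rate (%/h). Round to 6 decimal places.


Rate = 1.82 / 8211 = 0.000222 %/h

0.000222


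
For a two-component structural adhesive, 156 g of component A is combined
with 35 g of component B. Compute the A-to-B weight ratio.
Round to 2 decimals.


Weight ratio A:B = 156 / 35
= 4.46

4.46


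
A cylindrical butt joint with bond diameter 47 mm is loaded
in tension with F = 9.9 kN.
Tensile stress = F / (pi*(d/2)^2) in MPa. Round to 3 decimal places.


Area = pi * (47/2)^2 = 1734.9445 mm^2
Stress = 9.9*1000 / 1734.9445
= 5.706 MPa

5.706


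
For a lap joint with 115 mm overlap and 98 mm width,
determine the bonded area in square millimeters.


Area = 115 * 98 = 11270 mm^2

11270


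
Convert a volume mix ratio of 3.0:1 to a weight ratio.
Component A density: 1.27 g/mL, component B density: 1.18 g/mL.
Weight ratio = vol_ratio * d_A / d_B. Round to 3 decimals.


= 3.0 * 1.27 / 1.18 = 3.229

3.229


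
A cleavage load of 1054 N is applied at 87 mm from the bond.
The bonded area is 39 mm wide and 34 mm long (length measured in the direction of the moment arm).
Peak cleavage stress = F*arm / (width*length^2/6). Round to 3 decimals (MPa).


Moment = 1054 * 87 = 91698 N*mm
Section modulus = 39 * 1156 / 6 = 45084 / 6 mm^3
Stress = 91698 / (45084 / 6) = 550188 / 45084
= 12.204 MPa

12.204


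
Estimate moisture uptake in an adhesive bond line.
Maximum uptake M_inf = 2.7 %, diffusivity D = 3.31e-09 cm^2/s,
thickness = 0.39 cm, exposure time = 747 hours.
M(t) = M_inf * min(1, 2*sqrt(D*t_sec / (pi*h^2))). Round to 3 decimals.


Convert time: 747 h = 2689200 s
ratio = min(1, 2*sqrt(3.31e-09*2689200/(pi*0.39^2)))
= 0.272971
M(t) = 2.7 * 0.272971 = 0.737%

0.737


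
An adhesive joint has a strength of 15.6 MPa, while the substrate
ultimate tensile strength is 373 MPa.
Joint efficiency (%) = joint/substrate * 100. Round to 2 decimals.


Efficiency = 15.6 / 373 * 100
= 4.18%

4.18


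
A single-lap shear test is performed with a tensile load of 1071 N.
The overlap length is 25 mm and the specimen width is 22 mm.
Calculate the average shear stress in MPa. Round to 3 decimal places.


Shear stress = F / (overlap * width)
= 1071 / (25 * 22)
= 1071 / 550
= 1.947 MPa

1.947


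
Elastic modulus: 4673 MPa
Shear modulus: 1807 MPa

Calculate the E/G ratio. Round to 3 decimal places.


E / G = 4673 / 1807 = 2.586

2.586


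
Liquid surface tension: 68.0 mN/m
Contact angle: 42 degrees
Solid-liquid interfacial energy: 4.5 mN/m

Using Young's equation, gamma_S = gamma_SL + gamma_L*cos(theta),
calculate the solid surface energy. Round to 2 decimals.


gamma_S = 4.5 + 68.0 * cos(42)
= 55.03 mN/m

55.03


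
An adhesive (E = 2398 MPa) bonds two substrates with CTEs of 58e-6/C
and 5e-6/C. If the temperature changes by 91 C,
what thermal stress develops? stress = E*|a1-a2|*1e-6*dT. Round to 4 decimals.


Stress = 2398 * |58 - 5| * 1e-6 * 91
= 11.5656 MPa

11.5656


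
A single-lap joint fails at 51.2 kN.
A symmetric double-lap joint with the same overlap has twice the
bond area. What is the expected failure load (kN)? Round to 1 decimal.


Double-lap load = 2 * 51.2 = 102.4 kN

102.4


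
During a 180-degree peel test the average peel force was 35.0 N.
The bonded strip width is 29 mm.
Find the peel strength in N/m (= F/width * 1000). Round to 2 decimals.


Peel strength = F/width * 1000
= 35.0 / 29 * 1000
= 1206.90 N/m

1206.90


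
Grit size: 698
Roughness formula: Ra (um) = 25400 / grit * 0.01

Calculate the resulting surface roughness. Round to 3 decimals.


Ra = 25400 / 698 * 0.01
= 0.364 um

0.364


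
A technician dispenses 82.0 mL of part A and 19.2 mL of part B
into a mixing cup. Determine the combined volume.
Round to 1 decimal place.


Combined volume = 82.0 + 19.2
= 101.2 mL

101.2


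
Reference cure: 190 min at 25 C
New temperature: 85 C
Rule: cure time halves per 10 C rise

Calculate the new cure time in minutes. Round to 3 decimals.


factor = 2^((85-25)/10) = 64.0000
t_new = 190 / 64.0000 = 2.969 min

2.969


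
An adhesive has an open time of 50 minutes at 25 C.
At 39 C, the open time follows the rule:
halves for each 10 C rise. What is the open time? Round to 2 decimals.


Factor = 2^((39-25)/10) = 2.6390
Open time = 50 / 2.6390 = 18.95 min

18.95


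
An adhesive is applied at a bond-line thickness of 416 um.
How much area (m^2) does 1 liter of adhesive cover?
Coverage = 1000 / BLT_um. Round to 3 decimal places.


Coverage = 1000 / 416 = 2.404 m^2

2.404


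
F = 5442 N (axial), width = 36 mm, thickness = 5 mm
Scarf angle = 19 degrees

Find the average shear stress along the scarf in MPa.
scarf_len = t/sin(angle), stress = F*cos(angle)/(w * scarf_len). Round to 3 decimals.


scarf_len = 5/sin(19 deg) = 15.3578
cos(19 deg) = 0.945519
stress = 5442*0.945519/(36*15.3578) = 9.307 MPa

9.307


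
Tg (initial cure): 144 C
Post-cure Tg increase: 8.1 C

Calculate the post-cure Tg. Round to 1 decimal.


Post-cure Tg = 144 + 8.1 = 152.1 C

152.1


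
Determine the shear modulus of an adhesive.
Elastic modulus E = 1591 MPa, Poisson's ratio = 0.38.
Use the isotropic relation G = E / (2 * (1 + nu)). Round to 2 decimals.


G = 1591 / (2*(1+0.38)) = 1591 / 2.76
= 576.45 MPa

576.45


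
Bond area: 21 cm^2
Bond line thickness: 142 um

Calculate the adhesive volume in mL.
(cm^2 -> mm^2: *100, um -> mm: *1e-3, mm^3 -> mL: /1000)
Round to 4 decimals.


V = 21*100 * 142*1e-3 / 1000
= 0.2982 mL

0.2982


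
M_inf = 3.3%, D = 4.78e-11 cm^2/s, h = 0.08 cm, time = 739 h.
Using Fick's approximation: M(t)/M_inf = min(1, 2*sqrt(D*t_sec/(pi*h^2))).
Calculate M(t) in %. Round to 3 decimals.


t = 2660400 s
ratio = min(1, 2*sqrt(4.78e-11*2660400/(pi*0.0064)))
= 0.159057
M(t) = 3.3 * 0.159057 = 0.525%

0.525


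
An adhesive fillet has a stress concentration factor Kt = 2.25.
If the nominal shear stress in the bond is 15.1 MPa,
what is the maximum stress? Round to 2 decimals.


Max stress = 15.1 * 2.25 = 33.98 MPa

33.98


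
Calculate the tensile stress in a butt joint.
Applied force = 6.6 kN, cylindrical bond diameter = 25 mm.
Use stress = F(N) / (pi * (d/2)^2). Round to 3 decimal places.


A = pi * 12.5^2 = 490.8739 mm^2
sigma = 6600.0 / 490.8739 = 13.445 MPa

13.445


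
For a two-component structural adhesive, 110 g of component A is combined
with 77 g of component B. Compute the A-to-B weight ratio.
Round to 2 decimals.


Weight ratio A:B = 110 / 77
= 1.43

1.43


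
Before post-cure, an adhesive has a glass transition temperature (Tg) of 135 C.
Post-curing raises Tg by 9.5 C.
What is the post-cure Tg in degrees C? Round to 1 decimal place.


Tg_post = Tg_base + delta_Tg
= 135 + 9.5
= 144.5 C

144.5


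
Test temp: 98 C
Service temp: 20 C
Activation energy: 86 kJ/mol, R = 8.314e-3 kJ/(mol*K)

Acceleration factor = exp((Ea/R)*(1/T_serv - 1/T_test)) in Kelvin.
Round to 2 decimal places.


AF = exp((86/0.008314)*(1/293.15 - 1/371.15))
= 1661.63

1661.63


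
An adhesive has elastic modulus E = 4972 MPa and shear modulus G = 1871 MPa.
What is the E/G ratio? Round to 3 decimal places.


E/G = 4972 / 1871 = 2.657

2.657


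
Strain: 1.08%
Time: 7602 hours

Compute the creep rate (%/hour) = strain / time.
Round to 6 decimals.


Creep rate = 1.08 / 7602
= 0.000142 %/h

0.000142


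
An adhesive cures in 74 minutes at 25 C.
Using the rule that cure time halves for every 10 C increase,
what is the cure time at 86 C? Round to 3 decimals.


Factor = 2^((86 - 25) / 10) = 68.5935
Cure time = 74 / 68.5935
= 1.079 minutes

1.079


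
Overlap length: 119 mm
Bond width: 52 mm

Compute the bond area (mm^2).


Bond area = 119 * 52 = 6188 mm^2

6188


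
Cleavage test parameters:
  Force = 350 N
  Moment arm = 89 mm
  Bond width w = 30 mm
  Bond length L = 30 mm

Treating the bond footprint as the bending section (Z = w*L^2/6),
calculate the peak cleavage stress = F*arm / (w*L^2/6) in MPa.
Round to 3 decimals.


M = 350 * 89 = 31150 N*mm
Z = 30 * 30^2 / 6 = 27000 / 6 mm^3
sigma = M / Z = 6 * 31150 / 27000 = 186900 / 27000
= 6.922 MPa

6.922


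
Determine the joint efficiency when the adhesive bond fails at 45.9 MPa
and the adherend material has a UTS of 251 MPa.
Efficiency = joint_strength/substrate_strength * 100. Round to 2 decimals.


Joint efficiency = 45.9 / 251 * 100
= 18.29%

18.29


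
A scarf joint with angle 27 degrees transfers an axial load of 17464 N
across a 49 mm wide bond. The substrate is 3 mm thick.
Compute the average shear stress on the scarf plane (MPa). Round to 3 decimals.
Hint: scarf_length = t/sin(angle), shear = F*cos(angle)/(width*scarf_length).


scarf_length = 3 / sin(27 deg) = 6.6081 mm
cos(27 deg) = 0.891007
shear stress = 17464 * 0.891007 / (49 * 6.6081)
= 48.057 MPa

48.057


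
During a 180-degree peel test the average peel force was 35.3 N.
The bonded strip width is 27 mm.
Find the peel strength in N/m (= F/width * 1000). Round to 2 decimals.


Peel strength = F/width * 1000
= 35.3 / 27 * 1000
= 1307.41 N/m

1307.41


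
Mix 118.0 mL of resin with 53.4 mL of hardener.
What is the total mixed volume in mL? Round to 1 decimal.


Total = 118.0 + 53.4 = 171.4 mL

171.4


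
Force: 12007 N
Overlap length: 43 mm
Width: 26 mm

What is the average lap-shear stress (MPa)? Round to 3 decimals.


Average shear stress = F / (overlap * width)
= 12007 / (43 * 26)
= 10.740 MPa

10.740


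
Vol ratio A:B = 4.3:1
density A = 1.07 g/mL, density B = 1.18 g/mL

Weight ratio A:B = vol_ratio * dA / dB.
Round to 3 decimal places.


Weight ratio = 4.3 * 1.07 / 1.18
= 3.899

3.899


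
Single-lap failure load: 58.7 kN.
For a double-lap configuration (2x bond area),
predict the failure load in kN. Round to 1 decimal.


Failure load = 58.7 * 2 = 117.4 kN

117.4


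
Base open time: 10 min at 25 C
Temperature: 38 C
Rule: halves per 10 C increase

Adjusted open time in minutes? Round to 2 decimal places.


Acceleration = 2^((38-25)/10) = 2.4623
Open time = 10 / 2.4623 = 4.06 min

4.06


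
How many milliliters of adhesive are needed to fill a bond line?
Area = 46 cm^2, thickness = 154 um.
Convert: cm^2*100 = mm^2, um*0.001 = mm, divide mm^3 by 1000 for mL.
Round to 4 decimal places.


= (46 * 100) * (154 * 0.001) / 1000
= 0.7084 mL

0.7084


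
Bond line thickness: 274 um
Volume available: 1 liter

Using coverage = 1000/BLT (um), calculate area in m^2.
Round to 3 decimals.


1 L = 1e6 mm^3, thickness = 274 um = 0.274 mm
Area = 1e6 / 0.274 mm^2 = (1e6 / 0.274) / 1e6 m^2 = 1000 / 274 m^2
= 3.650 m^2

3.650


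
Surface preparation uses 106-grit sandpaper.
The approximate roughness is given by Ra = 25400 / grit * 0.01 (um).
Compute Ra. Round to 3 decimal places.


Ra = 25400 / 106 * 0.01
= 254 / 106
= 2.396 um

2.396


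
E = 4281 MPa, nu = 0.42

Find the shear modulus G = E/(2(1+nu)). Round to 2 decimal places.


G = 4281 / (2 * 1.42)
= 1507.39 MPa

1507.39


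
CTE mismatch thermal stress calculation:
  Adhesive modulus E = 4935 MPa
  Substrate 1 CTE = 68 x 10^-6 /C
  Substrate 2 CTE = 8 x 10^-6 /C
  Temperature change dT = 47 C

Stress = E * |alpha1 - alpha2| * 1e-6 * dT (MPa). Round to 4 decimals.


delta_alpha = |68 - 8| = 60 x 10^-6/C
Stress = 4935 * 60e-6 * 47
= 13.9167 MPa

13.9167


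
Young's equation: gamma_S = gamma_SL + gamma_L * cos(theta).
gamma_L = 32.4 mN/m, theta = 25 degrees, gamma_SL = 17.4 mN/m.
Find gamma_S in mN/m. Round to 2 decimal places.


cos(25 deg) = 0.906308
gamma_S = 17.4 + 32.4 * 0.906308
= 46.76 mN/m

46.76


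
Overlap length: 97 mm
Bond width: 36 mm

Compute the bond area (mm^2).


Bond area = 97 * 36 = 3492 mm^2

3492


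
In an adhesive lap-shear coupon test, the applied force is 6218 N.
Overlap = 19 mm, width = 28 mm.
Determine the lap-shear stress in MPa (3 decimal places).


stress = F / (overlap * width)
= 6218 / (19 * 28)
= 11.688 MPa

11.688


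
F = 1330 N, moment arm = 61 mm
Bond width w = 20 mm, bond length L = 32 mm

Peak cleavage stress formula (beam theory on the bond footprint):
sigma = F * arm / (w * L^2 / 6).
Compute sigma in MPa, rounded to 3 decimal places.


sigma = (1330 * 61) / (20 * 1024 / 6)
= 81130 * 6 / 20480
= 486780 / 20480
= 23.769 MPa

23.769


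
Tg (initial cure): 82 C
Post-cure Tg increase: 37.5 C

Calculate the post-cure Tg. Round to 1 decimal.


Post-cure Tg = 82 + 37.5 = 119.5 C

119.5


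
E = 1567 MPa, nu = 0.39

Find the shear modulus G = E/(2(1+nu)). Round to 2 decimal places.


G = 1567 / (2 * 1.39)
= 563.67 MPa

563.67


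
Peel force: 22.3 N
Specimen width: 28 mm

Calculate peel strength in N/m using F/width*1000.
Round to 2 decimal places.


Peel strength = 22.3 / 28 * 1000 = 796.43 N/m

796.43


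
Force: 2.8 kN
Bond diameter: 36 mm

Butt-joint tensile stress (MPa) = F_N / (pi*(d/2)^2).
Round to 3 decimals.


F_N = 2.8 * 1000 = 2800.0 N
A = pi*(18.0)^2 = 1017.8760 mm^2
stress = 2800.0 / 1017.8760 = 2.751 MPa

2.751


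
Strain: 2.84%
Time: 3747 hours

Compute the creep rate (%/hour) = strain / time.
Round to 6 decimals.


Creep rate = 2.84 / 3747
= 0.000758 %/h

0.000758


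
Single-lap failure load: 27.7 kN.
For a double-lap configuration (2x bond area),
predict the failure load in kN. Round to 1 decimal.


Failure load = 27.7 * 2 = 55.4 kN

55.4


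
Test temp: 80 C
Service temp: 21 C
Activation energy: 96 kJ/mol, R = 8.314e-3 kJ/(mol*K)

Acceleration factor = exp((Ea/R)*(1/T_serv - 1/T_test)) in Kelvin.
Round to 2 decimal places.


AF = exp((96/0.008314)*(1/294.15 - 1/353.15))
= 705.01

705.01


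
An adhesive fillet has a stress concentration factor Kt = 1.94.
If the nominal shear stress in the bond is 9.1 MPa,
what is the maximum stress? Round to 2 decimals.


Max stress = 9.1 * 1.94 = 17.65 MPa

17.65


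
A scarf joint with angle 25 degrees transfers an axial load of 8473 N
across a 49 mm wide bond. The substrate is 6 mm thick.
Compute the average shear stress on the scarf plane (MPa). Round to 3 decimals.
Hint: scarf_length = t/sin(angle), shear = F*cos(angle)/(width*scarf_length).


scarf_length = 6 / sin(25 deg) = 14.1972 mm
cos(25 deg) = 0.906308
shear stress = 8473 * 0.906308 / (49 * 14.1972)
= 11.039 MPa

11.039


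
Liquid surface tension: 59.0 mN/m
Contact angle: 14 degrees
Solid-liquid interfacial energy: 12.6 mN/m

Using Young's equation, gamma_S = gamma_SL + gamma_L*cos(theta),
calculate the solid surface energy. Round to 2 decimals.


gamma_S = 12.6 + 59.0 * cos(14)
= 69.85 mN/m

69.85


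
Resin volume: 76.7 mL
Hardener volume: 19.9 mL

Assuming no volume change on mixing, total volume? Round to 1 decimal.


V_total = 76.7 + 19.9 = 96.6 mL

96.6


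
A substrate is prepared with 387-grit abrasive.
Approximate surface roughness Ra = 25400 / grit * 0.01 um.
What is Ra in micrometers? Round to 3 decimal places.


Ra = 25400 / 387 * 0.01 = 0.656 um

0.656


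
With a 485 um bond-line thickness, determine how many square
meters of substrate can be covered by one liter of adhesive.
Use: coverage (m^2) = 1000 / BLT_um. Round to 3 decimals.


Coverage = 1000 / 485 = 2.062 m^2

2.062


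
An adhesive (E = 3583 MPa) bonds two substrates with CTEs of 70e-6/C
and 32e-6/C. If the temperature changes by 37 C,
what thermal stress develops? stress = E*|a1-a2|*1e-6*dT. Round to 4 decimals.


Stress = 3583 * |70 - 32| * 1e-6 * 37
= 5.0377 MPa

5.0377


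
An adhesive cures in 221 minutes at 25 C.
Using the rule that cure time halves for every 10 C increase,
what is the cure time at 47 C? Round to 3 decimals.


Factor = 2^((47 - 25) / 10) = 4.5948
Cure time = 221 / 4.5948
= 48.098 minutes

48.098


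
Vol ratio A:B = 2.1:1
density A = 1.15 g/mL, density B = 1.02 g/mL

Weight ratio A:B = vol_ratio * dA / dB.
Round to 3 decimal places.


Weight ratio = 2.1 * 1.15 / 1.02
= 2.368

2.368


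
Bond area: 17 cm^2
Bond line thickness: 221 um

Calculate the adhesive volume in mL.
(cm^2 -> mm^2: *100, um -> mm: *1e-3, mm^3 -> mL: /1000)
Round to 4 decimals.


V = 17*100 * 221*1e-3 / 1000
= 0.3757 mL

0.3757


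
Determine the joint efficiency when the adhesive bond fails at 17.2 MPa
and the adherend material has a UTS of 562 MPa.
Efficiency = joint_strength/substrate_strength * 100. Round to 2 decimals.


Joint efficiency = 17.2 / 562 * 100
= 3.06%

3.06


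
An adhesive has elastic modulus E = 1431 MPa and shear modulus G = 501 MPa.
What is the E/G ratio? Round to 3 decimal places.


E/G = 1431 / 501 = 2.856

2.856


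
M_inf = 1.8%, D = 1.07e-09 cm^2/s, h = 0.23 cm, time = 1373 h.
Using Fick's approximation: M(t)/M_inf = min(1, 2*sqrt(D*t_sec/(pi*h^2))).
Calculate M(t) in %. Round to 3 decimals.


t = 4942800 s
ratio = min(1, 2*sqrt(1.07e-09*4942800/(pi*0.0529)))
= 0.356784
M(t) = 1.8 * 0.356784 = 0.642%

0.642


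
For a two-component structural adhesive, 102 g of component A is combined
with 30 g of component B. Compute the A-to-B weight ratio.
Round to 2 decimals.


Weight ratio A:B = 102 / 30
= 3.40

3.40


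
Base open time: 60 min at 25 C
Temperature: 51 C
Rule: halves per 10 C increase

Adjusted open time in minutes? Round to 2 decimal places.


Acceleration = 2^((51-25)/10) = 6.0629
Open time = 60 / 6.0629 = 9.90 min

9.90


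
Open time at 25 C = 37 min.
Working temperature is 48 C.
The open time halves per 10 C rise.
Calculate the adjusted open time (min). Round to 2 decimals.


factor = 2^((48 - 25) / 10) = 4.9246
ot = 37 / 4.9246 = 7.51 min

7.51


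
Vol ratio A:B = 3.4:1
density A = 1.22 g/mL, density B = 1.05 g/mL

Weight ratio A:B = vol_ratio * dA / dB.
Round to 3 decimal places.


Weight ratio = 3.4 * 1.22 / 1.05
= 3.950

3.950


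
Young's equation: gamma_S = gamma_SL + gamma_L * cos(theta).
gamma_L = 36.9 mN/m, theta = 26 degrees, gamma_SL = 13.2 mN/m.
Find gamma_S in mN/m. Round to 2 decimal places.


cos(26 deg) = 0.898794
gamma_S = 13.2 + 36.9 * 0.898794
= 46.37 mN/m

46.37


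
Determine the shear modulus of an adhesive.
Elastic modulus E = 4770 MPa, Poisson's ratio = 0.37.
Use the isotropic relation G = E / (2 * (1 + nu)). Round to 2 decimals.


G = 4770 / (2*(1+0.37)) = 4770 / 2.74
= 1740.88 MPa

1740.88


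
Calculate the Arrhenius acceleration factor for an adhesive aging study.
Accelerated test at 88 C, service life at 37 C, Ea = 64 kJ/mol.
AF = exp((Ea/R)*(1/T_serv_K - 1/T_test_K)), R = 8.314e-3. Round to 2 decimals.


T_test = 361.15 K, T_serv = 310.15 K
Ea/R = 64 / 0.008314 = 7697.86
AF = exp(7697.86 * (1/310.15 - 1/361.15))
= 33.28

33.28


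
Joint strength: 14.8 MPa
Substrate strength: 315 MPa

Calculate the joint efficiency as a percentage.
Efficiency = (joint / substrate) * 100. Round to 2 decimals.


Efficiency = (14.8 / 315) * 100 = 4.70%

4.70


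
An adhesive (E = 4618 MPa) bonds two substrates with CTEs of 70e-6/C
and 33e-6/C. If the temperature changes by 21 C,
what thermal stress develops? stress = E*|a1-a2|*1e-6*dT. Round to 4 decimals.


Stress = 4618 * |70 - 33| * 1e-6 * 21
= 3.5882 MPa

3.5882


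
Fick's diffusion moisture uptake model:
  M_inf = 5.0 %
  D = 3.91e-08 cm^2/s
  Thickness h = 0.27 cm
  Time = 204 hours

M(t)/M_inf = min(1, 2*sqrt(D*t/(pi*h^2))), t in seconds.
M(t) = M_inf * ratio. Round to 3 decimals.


t_sec = 204 * 3600 = 734400
ratio = 2*sqrt(3.91e-08*734400/(pi*0.27^2))
= min(1, 0.708184)
= 0.708184
M(t) = 5.0 * 0.708184 = 3.541 %

3.541


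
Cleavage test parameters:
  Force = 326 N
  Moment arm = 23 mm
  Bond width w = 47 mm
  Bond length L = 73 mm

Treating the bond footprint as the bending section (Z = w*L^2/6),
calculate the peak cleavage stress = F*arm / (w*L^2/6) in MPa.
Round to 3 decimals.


M = 326 * 23 = 7498 N*mm
Z = 47 * 73^2 / 6 = 250463 / 6 mm^3
sigma = M / Z = 6 * 7498 / 250463 = 44988 / 250463
= 0.180 MPa

0.180
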